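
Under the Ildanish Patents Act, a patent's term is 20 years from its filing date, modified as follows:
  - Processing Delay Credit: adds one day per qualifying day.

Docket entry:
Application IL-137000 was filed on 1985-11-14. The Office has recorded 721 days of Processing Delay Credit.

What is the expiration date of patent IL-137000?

Base term: filing date + 20 years → 14 November 2005.
Processing Delay Credit: +721 days → 5 November 2007.

November 5, 2007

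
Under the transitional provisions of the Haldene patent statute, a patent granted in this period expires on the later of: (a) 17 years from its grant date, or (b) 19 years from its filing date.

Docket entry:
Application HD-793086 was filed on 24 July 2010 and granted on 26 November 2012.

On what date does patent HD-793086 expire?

November 26, 2029

(a) grant + 17 years → 26 November 2029.
(b) filing + 19 years → 24 July 2029.
Later of the two: 26 November 2029.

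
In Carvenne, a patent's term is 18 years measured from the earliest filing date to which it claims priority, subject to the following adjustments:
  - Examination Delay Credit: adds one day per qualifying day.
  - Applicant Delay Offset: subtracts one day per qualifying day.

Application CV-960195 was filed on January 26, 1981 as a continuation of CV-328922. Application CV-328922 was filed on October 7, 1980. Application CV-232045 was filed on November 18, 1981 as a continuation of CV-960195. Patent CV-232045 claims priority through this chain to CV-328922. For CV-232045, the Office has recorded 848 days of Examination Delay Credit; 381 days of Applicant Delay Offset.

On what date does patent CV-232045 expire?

2000-01-17

Earliest priority filing: 7 October 1980.
Base term: 7 October 1980 + 18 years → 7 October 1998.
Examination Delay Credit: +848 days → 1 February 2001.
Applicant Delay Offset: −381 days → 17 January 2000.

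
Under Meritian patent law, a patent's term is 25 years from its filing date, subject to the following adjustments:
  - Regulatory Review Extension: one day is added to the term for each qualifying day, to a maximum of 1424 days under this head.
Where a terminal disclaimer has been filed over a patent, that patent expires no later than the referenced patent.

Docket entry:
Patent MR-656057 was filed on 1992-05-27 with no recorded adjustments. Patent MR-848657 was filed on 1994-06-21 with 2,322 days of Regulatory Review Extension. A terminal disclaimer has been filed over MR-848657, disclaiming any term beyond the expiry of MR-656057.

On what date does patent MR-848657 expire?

2017-05-27

Natural term of MR-848657:
  Base: filing + 25 years → 21 June 2019.
  Regulatory Review Extension: 2322 days claimed exceeds the 1424-day cap, so +1424 days → 15 May 2023.
Expiry of referenced patent MR-656057:
  Base: filing + 25 years → 27 May 2017.
Terminal disclaimer: MR-848657 expires on the earlier of 15 May 2023 and 27 May 2017.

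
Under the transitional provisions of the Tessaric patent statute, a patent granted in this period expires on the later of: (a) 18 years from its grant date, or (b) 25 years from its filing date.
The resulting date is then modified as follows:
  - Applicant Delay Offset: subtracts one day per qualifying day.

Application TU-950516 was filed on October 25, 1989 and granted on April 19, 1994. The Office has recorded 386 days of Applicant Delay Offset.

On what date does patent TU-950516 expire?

(a) grant + 18 years → 19 April 2012.
(b) filing + 25 years → 25 October 2014.
Later of the two: 25 October 2014.
Applicant Delay Offset: −386 days → 4 October 2013.

October 4, 2013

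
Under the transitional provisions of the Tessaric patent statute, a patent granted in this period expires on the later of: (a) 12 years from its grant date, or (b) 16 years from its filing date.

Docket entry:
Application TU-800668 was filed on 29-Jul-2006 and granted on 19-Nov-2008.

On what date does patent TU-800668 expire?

2022-07-29

(a) grant + 12 years → 19 November 2020.
(b) filing + 16 years → 29 July 2022.
Later of the two: 29 July 2022.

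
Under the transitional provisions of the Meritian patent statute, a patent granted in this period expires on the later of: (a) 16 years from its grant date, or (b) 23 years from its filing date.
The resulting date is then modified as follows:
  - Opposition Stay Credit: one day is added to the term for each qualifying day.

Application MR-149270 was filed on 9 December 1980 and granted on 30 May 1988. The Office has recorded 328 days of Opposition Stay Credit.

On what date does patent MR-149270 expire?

(a) grant + 16 years → 30 May 2004.
(b) filing + 23 years → 9 December 2003.
Later of the two: 30 May 2004.
Opposition Stay Credit: +328 days → 23 April 2005.

April 23, 2005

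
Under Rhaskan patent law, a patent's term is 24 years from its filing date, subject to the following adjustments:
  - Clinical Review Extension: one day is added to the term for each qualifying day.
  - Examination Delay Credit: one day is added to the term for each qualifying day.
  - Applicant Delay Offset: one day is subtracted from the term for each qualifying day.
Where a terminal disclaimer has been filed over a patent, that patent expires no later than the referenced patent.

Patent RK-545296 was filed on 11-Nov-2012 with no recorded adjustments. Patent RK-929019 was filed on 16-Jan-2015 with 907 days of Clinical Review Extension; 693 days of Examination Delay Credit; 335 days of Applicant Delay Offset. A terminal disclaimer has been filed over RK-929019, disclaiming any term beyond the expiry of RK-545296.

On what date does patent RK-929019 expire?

Natural term of RK-929019:
  Base: filing + 24 years → 16 January 2039.
  Clinical Review Extension: +907 days → 11 July 2041.
  Examination Delay Credit: +693 days → 4 June 2043.
  Applicant Delay Offset: −335 days → 4 July 2042.
Expiry of referenced patent RK-545296:
  Base: filing + 24 years → 11 November 2036.
Terminal disclaimer: RK-929019 expires on the earlier of 4 July 2042 and 11 November 2036.

2036-11-11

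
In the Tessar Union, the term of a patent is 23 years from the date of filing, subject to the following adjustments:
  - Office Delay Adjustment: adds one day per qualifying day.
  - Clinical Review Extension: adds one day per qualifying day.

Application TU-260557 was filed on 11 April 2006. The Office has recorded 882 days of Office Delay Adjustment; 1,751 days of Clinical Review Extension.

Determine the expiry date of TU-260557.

June 26, 2036

Base term: filing date + 23 years → 11 April 2029.
Office Delay Adjustment: +882 days → 10 September 2031.
Clinical Review Extension: +1751 days → 26 June 2036.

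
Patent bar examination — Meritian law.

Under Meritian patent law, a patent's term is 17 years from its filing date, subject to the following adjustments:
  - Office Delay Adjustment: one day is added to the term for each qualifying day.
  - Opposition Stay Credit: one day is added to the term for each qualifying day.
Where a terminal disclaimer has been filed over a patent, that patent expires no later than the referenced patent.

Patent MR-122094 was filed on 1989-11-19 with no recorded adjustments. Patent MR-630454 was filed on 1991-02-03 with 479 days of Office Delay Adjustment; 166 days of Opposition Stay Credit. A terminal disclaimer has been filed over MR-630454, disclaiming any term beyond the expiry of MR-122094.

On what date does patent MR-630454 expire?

Natural term of MR-630454:
  Base: filing + 17 years → 3 February 2008.
  Office Delay Adjustment: +479 days → 27 May 2009.
  Opposition Stay Credit: +166 days → 9 November 2009.
Expiry of referenced patent MR-122094:
  Base: filing + 17 years → 19 November 2006.
Terminal disclaimer: MR-630454 expires on the earlier of 9 November 2009 and 19 November 2006.

2006-11-19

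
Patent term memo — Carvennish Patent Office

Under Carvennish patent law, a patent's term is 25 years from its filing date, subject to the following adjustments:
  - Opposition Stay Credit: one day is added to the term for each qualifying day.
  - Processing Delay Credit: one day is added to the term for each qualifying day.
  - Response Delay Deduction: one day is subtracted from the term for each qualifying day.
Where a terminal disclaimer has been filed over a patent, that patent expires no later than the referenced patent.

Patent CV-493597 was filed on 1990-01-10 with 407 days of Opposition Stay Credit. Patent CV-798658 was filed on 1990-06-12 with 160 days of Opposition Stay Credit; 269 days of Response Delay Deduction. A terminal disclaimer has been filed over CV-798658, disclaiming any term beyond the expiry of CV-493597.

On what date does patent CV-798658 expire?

February 23, 2015

Natural term of CV-798658:
  Base: filing + 25 years → 12 June 2015.
  Opposition Stay Credit: +160 days → 19 November 2015.
  Response Delay Deduction: −269 days → 23 February 2015.
Expiry of referenced patent CV-493597:
  Base: filing + 25 years → 10 January 2015.
  Opposition Stay Credit: +407 days → 21 February 2016.
Terminal disclaimer: CV-798658 expires on the earlier of 23 February 2015 and 21 February 2016.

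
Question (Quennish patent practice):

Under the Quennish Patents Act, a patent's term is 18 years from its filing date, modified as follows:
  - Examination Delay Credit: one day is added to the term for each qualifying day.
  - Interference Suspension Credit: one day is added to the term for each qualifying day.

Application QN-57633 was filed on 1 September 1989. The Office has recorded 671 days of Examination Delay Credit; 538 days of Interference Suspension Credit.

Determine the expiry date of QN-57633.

Base term: filing date + 18 years → 1 September 2007.
Examination Delay Credit: +671 days → 3 July 2009.
Interference Suspension Credit: +538 days → 23 December 2010.

2010-12-23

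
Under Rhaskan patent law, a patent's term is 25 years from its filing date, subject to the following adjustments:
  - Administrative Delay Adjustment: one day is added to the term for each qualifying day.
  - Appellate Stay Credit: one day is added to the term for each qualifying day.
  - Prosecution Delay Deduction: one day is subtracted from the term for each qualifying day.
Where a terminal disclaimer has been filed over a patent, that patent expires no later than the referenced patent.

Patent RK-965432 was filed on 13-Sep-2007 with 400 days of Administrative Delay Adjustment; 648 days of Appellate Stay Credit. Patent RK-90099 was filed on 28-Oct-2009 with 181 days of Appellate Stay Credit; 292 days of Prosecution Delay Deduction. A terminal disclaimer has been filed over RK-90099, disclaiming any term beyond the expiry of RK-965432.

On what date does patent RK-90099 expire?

July 9, 2034

Natural term of RK-90099:
  Base: filing + 25 years → 28 October 2034.
  Appellate Stay Credit: +181 days → 27 April 2035.
  Prosecution Delay Deduction: −292 days → 9 July 2034.
Expiry of referenced patent RK-965432:
  Base: filing + 25 years → 13 September 2032.
  Administrative Delay Adjustment: +400 days → 18 October 2033.
  Appellate Stay Credit: +648 days → 28 July 2035.
Terminal disclaimer: RK-90099 expires on the earlier of 9 July 2034 and 28 July 2035.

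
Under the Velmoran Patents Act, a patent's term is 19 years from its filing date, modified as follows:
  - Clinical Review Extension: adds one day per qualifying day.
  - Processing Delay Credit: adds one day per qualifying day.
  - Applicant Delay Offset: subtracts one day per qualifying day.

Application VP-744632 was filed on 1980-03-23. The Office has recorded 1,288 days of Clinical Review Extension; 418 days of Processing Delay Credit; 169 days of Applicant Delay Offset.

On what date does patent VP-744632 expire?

2003-06-07

Base term: filing date + 19 years → 23 March 1999.
Clinical Review Extension: +1288 days → 1 October 2002.
Processing Delay Credit: +418 days → 23 November 2003.
Applicant Delay Offset: −169 days → 7 June 2003.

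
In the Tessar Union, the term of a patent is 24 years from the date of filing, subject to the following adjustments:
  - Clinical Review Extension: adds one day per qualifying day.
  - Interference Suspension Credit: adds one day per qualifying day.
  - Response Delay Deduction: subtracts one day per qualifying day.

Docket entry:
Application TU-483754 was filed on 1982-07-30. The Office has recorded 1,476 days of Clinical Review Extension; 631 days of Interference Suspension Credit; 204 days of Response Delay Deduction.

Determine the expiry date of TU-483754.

Base term: filing date + 24 years → 30 July 2006.
Clinical Review Extension: +1476 days → 14 August 2010.
Interference Suspension Credit: +631 days → 6 May 2012.
Response Delay Deduction: −204 days → 15 October 2011.

2011-10-15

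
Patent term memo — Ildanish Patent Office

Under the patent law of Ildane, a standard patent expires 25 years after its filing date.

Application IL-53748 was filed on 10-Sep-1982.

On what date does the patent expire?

Filing date + 25 years → 10 September 2007.

September 10, 2007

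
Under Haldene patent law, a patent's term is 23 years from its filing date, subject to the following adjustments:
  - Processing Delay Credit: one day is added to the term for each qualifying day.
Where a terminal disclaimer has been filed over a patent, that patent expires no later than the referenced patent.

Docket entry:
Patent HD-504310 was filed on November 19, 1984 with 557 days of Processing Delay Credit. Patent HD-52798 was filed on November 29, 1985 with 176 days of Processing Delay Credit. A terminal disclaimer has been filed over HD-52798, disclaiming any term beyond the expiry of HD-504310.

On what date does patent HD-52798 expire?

2009-05-24

Natural term of HD-52798:
  Base: filing + 23 years → 29 November 2008.
  Processing Delay Credit: +176 days → 24 May 2009.
Expiry of referenced patent HD-504310:
  Base: filing + 23 years → 19 November 2007.
  Processing Delay Credit: +557 days → 29 May 2009.
Terminal disclaimer: HD-52798 expires on the earlier of 24 May 2009 and 29 May 2009.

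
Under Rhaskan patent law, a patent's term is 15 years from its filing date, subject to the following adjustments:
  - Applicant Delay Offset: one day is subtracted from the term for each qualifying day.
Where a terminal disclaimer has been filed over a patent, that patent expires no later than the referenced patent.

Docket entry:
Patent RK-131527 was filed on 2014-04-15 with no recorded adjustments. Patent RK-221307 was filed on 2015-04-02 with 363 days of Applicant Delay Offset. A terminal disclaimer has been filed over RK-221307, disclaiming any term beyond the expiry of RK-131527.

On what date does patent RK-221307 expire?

2029-04-04

Natural term of RK-221307:
  Base: filing + 15 years → 2 April 2030.
  Applicant Delay Offset: −363 days → 4 April 2029.
Expiry of referenced patent RK-131527:
  Base: filing + 15 years → 15 April 2029.
Terminal disclaimer: RK-221307 expires on the earlier of 4 April 2029 and 15 April 2029.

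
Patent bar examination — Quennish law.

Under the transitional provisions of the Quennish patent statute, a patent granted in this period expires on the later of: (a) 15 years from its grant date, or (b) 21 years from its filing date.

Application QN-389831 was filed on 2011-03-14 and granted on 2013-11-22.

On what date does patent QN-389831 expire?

March 14, 2032

(a) grant + 15 years → 22 November 2028.
(b) filing + 21 years → 14 March 2032.
Later of the two: 14 March 2032.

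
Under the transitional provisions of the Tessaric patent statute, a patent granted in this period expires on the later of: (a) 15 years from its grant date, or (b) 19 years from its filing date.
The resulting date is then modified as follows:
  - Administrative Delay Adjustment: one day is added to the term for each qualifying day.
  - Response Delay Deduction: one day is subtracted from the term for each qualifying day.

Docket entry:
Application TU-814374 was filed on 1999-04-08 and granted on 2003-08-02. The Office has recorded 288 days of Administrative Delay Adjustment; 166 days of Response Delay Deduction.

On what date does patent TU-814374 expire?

2018-12-02

(a) grant + 15 years → 2 August 2018.
(b) filing + 19 years → 8 April 2018.
Later of the two: 2 August 2018.
Administrative Delay Adjustment: +288 days → 17 May 2019.
Response Delay Deduction: −166 days → 2 December 2018.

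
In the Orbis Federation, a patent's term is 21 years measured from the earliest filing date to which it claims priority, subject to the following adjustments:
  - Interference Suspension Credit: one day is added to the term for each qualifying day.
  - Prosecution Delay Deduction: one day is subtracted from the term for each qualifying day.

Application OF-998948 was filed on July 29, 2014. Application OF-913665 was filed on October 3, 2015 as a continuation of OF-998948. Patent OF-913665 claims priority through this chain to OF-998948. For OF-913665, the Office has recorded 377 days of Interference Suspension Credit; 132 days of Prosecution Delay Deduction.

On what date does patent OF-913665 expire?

Earliest priority filing: 29 July 2014.
Base term: 29 July 2014 + 21 years → 29 July 2035.
Interference Suspension Credit: +377 days → 9 August 2036.
Prosecution Delay Deduction: −132 days → 30 March 2036.

2036-03-30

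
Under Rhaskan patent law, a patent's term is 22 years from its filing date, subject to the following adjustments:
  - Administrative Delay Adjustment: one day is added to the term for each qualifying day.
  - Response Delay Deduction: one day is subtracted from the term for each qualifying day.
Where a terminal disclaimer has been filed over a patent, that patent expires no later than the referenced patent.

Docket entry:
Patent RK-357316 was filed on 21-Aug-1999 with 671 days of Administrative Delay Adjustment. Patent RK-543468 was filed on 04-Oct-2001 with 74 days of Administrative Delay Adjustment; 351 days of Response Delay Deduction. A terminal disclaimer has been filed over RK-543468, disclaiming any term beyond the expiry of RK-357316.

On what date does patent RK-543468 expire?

Natural term of RK-543468:
  Base: filing + 22 years → 4 October 2023.
  Administrative Delay Adjustment: +74 days → 17 December 2023.
  Response Delay Deduction: −351 days → 31 December 2022.
Expiry of referenced patent RK-357316:
  Base: filing + 22 years → 21 August 2021.
  Administrative Delay Adjustment: +671 days → 23 June 2023.
Terminal disclaimer: RK-543468 expires on the earlier of 31 December 2022 and 23 June 2023.

2022-12-31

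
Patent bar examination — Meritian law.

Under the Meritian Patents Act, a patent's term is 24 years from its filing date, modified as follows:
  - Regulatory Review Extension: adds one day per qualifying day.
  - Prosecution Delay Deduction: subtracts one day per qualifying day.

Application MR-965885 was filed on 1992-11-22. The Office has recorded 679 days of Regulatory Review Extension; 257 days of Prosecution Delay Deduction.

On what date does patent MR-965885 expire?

2018-01-18

Base term: filing date + 24 years → 22 November 2016.
Regulatory Review Extension: +679 days → 2 October 2018.
Prosecution Delay Deduction: −257 days → 18 January 2018.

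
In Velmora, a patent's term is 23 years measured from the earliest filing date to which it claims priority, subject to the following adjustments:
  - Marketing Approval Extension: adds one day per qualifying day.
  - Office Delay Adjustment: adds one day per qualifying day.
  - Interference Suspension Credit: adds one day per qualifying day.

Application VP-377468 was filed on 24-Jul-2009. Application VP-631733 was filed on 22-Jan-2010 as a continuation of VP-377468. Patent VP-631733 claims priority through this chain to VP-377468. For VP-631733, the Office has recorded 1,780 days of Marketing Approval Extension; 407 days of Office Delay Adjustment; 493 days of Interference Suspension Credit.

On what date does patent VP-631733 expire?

2039-11-25

Earliest priority filing: 24 July 2009.
Base term: 24 July 2009 + 23 years → 24 July 2032.
Marketing Approval Extension: +1780 days → 8 June 2037.
Office Delay Adjustment: +407 days → 20 July 2038.
Interference Suspension Credit: +493 days → 25 November 2039.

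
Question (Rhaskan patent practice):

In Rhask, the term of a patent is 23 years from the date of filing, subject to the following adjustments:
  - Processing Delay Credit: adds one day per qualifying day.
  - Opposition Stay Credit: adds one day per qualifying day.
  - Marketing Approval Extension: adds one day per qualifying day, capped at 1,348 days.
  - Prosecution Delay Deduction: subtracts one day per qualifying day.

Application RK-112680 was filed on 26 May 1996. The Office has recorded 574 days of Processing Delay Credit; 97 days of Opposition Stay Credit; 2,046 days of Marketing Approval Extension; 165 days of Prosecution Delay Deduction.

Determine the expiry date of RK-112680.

Base term: filing date + 23 years → 26 May 2019.
Processing Delay Credit: +574 days → 20 December 2020.
Opposition Stay Credit: +97 days → 27 March 2021.
Marketing Approval Extension: 2046 days claimed exceeds the 1348-day cap, so +1348 days → 4 December 2024.
Prosecution Delay Deduction: −165 days → 22 June 2024.

2024-06-22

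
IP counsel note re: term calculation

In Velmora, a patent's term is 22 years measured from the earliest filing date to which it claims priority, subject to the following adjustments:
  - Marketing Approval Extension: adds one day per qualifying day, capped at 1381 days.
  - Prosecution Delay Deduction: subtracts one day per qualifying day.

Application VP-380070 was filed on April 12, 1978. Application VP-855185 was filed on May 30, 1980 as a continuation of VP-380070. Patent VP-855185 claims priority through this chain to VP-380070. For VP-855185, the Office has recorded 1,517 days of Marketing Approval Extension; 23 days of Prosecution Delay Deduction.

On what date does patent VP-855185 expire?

Earliest priority filing: 12 April 1978.
Base term: 12 April 1978 + 22 years → 12 April 2000.
Marketing Approval Extension: 1517 days claimed exceeds the 1381-day cap, so +1381 days → 23 January 2004.
Prosecution Delay Deduction: −23 days → 31 December 2003.

December 31, 2003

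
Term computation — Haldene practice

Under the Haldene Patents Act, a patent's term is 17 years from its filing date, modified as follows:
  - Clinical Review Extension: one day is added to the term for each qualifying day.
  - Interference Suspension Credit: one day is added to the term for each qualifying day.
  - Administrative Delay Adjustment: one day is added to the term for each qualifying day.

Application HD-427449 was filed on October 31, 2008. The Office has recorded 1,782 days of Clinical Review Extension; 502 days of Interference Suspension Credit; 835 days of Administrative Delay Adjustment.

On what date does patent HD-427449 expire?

Base term: filing date + 17 years → 31 October 2025.
Clinical Review Extension: +1782 days → 17 September 2030.
Interference Suspension Credit: +502 days → 1 February 2032.
Administrative Delay Adjustment: +835 days → 16 May 2034.

May 16, 2034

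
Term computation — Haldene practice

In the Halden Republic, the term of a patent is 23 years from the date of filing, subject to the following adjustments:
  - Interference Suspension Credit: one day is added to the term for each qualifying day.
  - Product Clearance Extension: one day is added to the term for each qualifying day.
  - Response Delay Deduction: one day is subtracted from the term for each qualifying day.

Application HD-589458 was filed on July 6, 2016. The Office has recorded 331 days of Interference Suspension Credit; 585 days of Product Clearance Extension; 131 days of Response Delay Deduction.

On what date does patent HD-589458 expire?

Base term: filing date + 23 years → 6 July 2039.
Interference Suspension Credit: +331 days → 1 June 2040.
Product Clearance Extension: +585 days → 7 January 2042.
Response Delay Deduction: −131 days → 29 August 2041.

2041-08-29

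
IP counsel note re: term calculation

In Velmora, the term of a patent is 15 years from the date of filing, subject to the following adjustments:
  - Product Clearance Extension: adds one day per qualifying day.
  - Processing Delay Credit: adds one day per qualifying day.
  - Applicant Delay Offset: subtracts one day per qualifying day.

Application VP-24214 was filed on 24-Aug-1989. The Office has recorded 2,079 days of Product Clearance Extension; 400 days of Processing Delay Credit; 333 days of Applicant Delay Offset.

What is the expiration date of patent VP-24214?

Base term: filing date + 15 years → 24 August 2004.
Product Clearance Extension: +2079 days → 4 May 2010.
Processing Delay Credit: +400 days → 8 June 2011.
Applicant Delay Offset: −333 days → 10 July 2010.

2010-07-10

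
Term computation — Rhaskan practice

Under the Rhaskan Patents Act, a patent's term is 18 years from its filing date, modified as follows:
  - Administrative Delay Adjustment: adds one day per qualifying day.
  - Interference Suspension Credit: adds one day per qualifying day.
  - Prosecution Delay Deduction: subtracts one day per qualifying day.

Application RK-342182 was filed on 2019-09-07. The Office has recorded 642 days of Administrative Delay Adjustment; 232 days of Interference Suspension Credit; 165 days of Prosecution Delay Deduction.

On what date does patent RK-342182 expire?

2039-08-17

Base term: filing date + 18 years → 7 September 2037.
Administrative Delay Adjustment: +642 days → 11 June 2039.
Interference Suspension Credit: +232 days → 29 January 2040.
Prosecution Delay Deduction: −165 days → 17 August 2039.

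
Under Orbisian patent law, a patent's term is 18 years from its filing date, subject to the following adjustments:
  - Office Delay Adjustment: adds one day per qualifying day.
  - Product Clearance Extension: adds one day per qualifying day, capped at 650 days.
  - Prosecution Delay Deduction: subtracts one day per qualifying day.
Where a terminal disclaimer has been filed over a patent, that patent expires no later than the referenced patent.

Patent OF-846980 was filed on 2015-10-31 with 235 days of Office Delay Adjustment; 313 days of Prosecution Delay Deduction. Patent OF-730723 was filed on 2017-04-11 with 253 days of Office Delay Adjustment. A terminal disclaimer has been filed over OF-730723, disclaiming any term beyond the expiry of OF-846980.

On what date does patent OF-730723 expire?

Natural term of OF-730723:
  Base: filing + 18 years → 11 April 2035.
  Office Delay Adjustment: +253 days → 20 December 2035.
Expiry of referenced patent OF-846980:
  Base: filing + 18 years → 31 October 2033.
  Office Delay Adjustment: +235 days → 23 June 2034.
  Prosecution Delay Deduction: −313 days → 14 August 2033.
Terminal disclaimer: OF-730723 expires on the earlier of 20 December 2035 and 14 August 2033.

2033-08-14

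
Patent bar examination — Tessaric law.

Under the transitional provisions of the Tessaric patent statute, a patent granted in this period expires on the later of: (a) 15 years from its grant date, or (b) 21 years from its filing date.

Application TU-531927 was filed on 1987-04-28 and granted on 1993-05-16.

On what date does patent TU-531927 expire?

(a) grant + 15 years → 16 May 2008.
(b) filing + 21 years → 28 April 2008.
Later of the two: 16 May 2008.

2008-05-16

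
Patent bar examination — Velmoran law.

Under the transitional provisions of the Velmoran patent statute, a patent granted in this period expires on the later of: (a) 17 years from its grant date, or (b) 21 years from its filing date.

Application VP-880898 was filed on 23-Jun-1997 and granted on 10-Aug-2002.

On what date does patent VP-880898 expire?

2019-08-10

(a) grant + 17 years → 10 August 2019.
(b) filing + 21 years → 23 June 2018.
Later of the two: 10 August 2019.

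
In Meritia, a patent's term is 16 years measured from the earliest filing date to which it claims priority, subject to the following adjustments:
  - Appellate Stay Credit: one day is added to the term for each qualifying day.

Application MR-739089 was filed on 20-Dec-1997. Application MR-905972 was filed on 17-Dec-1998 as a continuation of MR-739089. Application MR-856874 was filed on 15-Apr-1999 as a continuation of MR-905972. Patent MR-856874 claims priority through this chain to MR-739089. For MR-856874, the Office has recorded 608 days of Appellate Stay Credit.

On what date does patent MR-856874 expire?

Earliest priority filing: 20 December 1997.
Base term: 20 December 1997 + 16 years → 20 December 2013.
Appellate Stay Credit: +608 days → 20 August 2015.

August 20, 2015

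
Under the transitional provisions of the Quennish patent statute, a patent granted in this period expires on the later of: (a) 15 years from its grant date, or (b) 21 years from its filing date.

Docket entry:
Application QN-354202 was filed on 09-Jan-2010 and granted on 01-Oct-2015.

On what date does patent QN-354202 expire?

(a) grant + 15 years → 1 October 2030.
(b) filing + 21 years → 9 January 2031.
Later of the two: 9 January 2031.

2031-01-09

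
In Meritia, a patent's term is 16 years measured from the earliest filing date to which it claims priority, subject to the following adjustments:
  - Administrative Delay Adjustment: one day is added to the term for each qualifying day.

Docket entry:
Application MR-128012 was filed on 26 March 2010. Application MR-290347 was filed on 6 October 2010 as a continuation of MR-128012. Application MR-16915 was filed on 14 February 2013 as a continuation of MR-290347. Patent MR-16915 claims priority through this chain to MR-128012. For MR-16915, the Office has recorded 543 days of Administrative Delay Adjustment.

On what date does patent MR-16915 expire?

2027-09-20

Earliest priority filing: 26 March 2010.
Base term: 26 March 2010 + 16 years → 26 March 2026.
Administrative Delay Adjustment: +543 days → 20 September 2027.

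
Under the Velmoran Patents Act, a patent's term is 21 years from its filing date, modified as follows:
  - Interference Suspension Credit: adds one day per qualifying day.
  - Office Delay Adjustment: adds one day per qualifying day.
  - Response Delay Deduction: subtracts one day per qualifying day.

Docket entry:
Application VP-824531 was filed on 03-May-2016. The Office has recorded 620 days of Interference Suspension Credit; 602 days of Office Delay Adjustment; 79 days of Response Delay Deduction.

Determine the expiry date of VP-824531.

Base term: filing date + 21 years → 3 May 2037.
Interference Suspension Credit: +620 days → 13 January 2039.
Office Delay Adjustment: +602 days → 6 September 2040.
Response Delay Deduction: −79 days → 19 June 2040.

June 19, 2040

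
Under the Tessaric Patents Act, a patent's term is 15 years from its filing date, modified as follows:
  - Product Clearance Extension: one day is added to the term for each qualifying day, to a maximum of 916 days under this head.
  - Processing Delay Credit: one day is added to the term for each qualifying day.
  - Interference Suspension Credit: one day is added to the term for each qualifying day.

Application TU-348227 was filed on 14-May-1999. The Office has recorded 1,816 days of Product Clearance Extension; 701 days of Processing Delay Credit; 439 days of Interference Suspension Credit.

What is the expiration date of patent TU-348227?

December 30, 2019

Base term: filing date + 15 years → 14 May 2014.
Product Clearance Extension: 1816 days claimed exceeds the 916-day cap, so +916 days → 15 November 2016.
Processing Delay Credit: +701 days → 17 October 2018.
Interference Suspension Credit: +439 days → 30 December 2019.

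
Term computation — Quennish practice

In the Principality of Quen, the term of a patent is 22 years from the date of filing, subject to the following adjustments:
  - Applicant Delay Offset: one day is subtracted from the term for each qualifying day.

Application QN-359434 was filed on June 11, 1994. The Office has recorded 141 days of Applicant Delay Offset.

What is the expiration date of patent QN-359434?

January 22, 2016

Base term: filing date + 22 years → 11 June 2016.
Applicant Delay Offset: −141 days → 22 January 2016.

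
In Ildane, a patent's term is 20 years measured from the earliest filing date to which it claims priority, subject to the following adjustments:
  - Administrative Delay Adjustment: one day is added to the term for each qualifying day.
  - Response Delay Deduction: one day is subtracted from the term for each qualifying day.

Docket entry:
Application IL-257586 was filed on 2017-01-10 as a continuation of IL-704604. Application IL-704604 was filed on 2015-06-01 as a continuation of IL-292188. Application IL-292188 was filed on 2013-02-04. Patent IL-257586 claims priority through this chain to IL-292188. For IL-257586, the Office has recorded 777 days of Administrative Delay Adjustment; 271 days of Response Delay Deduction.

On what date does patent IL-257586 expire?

Earliest priority filing: 4 February 2013.
Base term: 4 February 2013 + 20 years → 4 February 2033.
Administrative Delay Adjustment: +777 days → 23 March 2035.
Response Delay Deduction: −271 days → 25 June 2034.

June 25, 2034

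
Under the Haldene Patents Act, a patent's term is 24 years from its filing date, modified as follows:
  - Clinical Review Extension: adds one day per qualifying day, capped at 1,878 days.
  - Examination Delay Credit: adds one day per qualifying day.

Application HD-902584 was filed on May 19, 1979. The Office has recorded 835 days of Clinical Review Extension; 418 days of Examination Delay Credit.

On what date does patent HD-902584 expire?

October 23, 2006

Base term: filing date + 24 years → 19 May 2003.
Clinical Review Extension: 835 days (within the 1878-day cap) → +835 days → 31 August 2005.
Examination Delay Credit: +418 days → 23 October 2006.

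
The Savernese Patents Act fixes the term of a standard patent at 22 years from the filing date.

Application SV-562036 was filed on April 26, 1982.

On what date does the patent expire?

Filing date + 22 years → 26 April 2004.

April 26, 2004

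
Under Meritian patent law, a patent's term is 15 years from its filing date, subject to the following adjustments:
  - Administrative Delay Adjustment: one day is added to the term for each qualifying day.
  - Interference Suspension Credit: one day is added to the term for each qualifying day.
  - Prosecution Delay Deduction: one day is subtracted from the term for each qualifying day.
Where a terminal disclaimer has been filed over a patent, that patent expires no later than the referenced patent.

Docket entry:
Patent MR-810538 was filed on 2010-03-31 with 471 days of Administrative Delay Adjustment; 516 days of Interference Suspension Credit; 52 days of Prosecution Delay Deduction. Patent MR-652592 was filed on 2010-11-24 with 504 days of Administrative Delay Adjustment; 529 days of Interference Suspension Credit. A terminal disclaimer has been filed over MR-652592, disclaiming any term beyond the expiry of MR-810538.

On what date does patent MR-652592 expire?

2027-10-22

Natural term of MR-652592:
  Base: filing + 15 years → 24 November 2025.
  Administrative Delay Adjustment: +504 days → 12 April 2027.
  Interference Suspension Credit: +529 days → 22 September 2028.
Expiry of referenced patent MR-810538:
  Base: filing + 15 years → 31 March 2025.
  Administrative Delay Adjustment: +471 days → 15 July 2026.
  Interference Suspension Credit: +516 days → 13 December 2027.
  Prosecution Delay Deduction: −52 days → 22 October 2027.
Terminal disclaimer: MR-652592 expires on the earlier of 22 September 2028 and 22 October 2027.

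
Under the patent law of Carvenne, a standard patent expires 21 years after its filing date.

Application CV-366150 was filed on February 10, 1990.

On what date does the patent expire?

2011-02-10

Filing date + 21 years → 10 February 2011.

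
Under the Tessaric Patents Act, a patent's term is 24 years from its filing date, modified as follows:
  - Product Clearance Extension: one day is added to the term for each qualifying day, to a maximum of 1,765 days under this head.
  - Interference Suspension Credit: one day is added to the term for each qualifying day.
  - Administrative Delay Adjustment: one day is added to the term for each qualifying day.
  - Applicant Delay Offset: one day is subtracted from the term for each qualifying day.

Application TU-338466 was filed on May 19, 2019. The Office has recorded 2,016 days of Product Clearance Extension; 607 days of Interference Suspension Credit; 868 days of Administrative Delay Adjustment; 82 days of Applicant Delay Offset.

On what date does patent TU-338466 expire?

2052-01-10

Base term: filing date + 24 years → 19 May 2043.
Product Clearance Extension: 2016 days claimed exceeds the 1765-day cap, so +1765 days → 18 March 2048.
Interference Suspension Credit: +607 days → 15 November 2049.
Administrative Delay Adjustment: +868 days → 1 April 2052.
Applicant Delay Offset: −82 days → 10 January 2052.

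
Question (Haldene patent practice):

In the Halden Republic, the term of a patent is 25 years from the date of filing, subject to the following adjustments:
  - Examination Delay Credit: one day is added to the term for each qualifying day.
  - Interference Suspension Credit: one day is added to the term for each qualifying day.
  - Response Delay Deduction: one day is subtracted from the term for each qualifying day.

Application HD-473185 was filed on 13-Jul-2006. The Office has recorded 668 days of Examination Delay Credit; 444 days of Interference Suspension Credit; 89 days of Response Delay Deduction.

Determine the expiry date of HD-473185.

2034-05-01

Base term: filing date + 25 years → 13 July 2031.
Examination Delay Credit: +668 days → 11 May 2033.
Interference Suspension Credit: +444 days → 29 July 2034.
Response Delay Deduction: −89 days → 1 May 2034.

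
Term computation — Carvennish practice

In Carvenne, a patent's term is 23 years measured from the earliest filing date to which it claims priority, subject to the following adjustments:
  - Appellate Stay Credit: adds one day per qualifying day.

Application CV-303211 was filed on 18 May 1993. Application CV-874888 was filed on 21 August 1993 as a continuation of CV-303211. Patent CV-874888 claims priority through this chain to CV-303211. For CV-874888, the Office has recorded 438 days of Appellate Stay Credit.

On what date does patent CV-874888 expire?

2017-07-30

Earliest priority filing: 18 May 1993.
Base term: 18 May 1993 + 23 years → 18 May 2016.
Appellate Stay Credit: +438 days → 30 July 2017.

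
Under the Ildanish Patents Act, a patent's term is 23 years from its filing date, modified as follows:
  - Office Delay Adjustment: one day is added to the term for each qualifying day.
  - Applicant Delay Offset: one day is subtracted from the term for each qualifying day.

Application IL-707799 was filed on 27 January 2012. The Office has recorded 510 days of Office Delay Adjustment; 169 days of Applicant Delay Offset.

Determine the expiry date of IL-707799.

Base term: filing date + 23 years → 27 January 2035.
Office Delay Adjustment: +510 days → 20 June 2036.
Applicant Delay Offset: −169 days → 3 January 2036.

January 3, 2036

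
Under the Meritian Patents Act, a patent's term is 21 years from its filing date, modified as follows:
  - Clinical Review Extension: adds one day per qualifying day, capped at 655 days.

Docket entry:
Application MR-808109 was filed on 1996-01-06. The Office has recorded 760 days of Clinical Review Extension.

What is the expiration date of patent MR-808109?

October 23, 2018

Base term: filing date + 21 years → 6 January 2017.
Clinical Review Extension: 760 days claimed exceeds the 655-day cap, so +655 days → 23 October 2018.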